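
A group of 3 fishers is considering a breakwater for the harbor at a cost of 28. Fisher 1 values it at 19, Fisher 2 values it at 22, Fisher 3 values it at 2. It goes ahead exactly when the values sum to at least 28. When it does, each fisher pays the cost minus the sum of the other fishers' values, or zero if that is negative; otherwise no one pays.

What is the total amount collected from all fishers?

Total value 43 ≥ cost 28, so it is built.
Fisher 1: others sum to 24; max(0, 28 - 24) = 4.
Fisher 2: others sum to 21; max(0, 28 - 21) = 7.
Fisher 3: others sum to 41; max(0, 28 - 41) = 0.
Total collected = 4 + 7 + 0 = 11.

11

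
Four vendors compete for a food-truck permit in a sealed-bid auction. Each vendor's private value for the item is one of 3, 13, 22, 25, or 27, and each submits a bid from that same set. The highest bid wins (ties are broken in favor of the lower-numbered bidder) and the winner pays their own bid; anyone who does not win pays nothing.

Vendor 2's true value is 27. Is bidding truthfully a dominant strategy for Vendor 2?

No

Consider the case where Vendor 1 bids 3, Vendor 3 bids 3 and Vendor 4 bids 3.
Truthful bid 27: wins, pays 27, utility 27 - 27 = 0.
Bid 13 instead: wins, pays 13, utility 27 - 13 = 14.
Since 14 > 0, bidding 13 is strictly better here, so truthful bidding is not dominant.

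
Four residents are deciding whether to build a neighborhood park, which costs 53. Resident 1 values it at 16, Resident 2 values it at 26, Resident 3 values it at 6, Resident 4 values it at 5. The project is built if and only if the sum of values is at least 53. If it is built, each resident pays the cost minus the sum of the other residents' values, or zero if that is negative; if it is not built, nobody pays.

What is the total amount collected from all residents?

53

Total value 53 ≥ cost 53, so it is built.
Resident 1: others sum to 37; max(0, 53 - 37) = 16.
Resident 2: others sum to 27; max(0, 53 - 27) = 26.
Resident 3: others sum to 47; max(0, 53 - 47) = 6.
Resident 4: others sum to 48; max(0, 53 - 48) = 5.
Total collected = 16 + 26 + 6 + 5 = 53.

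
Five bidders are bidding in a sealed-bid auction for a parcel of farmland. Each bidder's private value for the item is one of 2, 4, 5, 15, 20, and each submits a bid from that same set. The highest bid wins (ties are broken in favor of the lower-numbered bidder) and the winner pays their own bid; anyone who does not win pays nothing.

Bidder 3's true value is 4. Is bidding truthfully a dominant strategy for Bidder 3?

Check each profile of the others' bids and compare truth against every alternative bid.
Others bid (2, 2, 2, 2): truth gives 0, best alternative gives 0.
Others bid (2, 2, 2, 4): truth gives 0, best alternative gives 0.
Others bid (2, 2, 2, 5): truth gives 0, best alternative gives 0.
Others bid (2, 2, 2, 15): truth gives 0, best alternative gives 0.
Others bid (2, 2, 2, 20): truth gives 0, best alternative gives 0.
Others bid (2, 2, 4, 2): truth gives 0, best alternative gives 0.
(Remaining 619 profiles checked similarly; truth is weakly best in each.)
In every case the truthful bid is at least as good as any alternative, so it is a dominant strategy.

Yes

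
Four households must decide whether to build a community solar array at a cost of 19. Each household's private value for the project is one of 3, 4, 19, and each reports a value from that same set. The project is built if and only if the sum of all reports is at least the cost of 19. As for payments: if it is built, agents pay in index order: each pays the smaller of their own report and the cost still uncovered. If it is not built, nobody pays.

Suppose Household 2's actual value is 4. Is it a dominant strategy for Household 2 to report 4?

Consider the case where Household 1 reports 3, Household 3 reports 3 and Household 4 reports 19.
Truthful report 4: project built, pays 4, utility 4 - 4 = 0.
Report 3 instead: project built, pays 3, utility 4 - 3 = 1.
Since 1 > 0, reporting 3 is strictly better here, so truthful reporting is not dominant.

No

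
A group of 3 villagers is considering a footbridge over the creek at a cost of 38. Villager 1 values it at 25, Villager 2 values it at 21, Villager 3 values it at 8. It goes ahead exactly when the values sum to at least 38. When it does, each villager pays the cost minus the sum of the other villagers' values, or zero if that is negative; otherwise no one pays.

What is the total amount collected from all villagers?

14

Total value 54 ≥ cost 38, so it is built.
Villager 1: others sum to 29; max(0, 38 - 29) = 9.
Villager 2: others sum to 33; max(0, 38 - 33) = 5.
Villager 3: others sum to 46; max(0, 38 - 46) = 0.
Total collected = 9 + 5 + 0 = 14.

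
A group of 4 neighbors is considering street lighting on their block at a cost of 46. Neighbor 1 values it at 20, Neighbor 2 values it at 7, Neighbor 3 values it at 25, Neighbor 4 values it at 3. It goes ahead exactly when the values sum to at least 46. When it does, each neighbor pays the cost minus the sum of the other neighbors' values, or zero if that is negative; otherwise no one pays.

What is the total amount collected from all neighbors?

Total value 55 ≥ cost 46, so it is built.
Neighbor 1: others sum to 35; max(0, 46 - 35) = 11.
Neighbor 2: others sum to 48; max(0, 46 - 48) = 0.
Neighbor 3: others sum to 30; max(0, 46 - 30) = 16.
Neighbor 4: others sum to 52; max(0, 46 - 52) = 0.
Total collected = 11 + 0 + 16 + 0 = 27.

27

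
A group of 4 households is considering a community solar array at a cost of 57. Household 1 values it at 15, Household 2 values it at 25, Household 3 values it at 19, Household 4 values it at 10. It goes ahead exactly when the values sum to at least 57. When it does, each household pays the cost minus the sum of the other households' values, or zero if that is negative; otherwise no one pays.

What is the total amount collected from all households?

Total value 69 ≥ cost 57, so it is built.
Household 1: others sum to 54; max(0, 57 - 54) = 3.
Household 2: others sum to 44; max(0, 57 - 44) = 13.
Household 3: others sum to 50; max(0, 57 - 50) = 7.
Household 4: others sum to 59; max(0, 57 - 59) = 0.
Total collected = 3 + 13 + 7 + 0 = 23.

23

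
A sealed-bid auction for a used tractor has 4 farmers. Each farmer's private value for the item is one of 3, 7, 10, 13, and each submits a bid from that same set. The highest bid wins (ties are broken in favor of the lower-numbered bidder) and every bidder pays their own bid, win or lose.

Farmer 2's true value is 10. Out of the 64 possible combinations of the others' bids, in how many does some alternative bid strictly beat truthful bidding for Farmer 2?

50

Others bid (3, 3, 3): truth gives 0; bid 7 gives 3 > 0. Violating.
Others bid (3, 3, 7): truth gives 0; bid 7 gives 3 > 0. Violating.
Others bid (3, 3, 13): truth gives -10; bid 3 gives -3 > -10. Violating.
Others bid (3, 7, 3): truth gives 0; bid 7 gives 3 > 0. Violating.
Others bid (3, 3, 10): truth gives 0; no alternative beats it.
Others bid (3, 7, 10): truth gives 0; no alternative beats it.
(Checking all 64 profiles: 50 have a profitable deviation, 14 do not.)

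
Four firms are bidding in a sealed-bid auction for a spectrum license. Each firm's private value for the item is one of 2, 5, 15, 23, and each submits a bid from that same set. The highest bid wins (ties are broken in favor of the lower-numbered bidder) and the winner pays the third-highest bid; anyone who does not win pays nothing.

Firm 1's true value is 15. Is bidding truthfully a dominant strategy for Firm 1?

Consider the case where Firm 2 bids 2, Firm 3 bids 2 and Firm 4 bids 23.
Truthful bid 15: loses, pays 0, utility 0.
Bid 23 instead: wins, pays 2, utility 15 - 2 = 13.
Since 13 > 0, bidding 23 is strictly better here, so truthful bidding is not dominant.

No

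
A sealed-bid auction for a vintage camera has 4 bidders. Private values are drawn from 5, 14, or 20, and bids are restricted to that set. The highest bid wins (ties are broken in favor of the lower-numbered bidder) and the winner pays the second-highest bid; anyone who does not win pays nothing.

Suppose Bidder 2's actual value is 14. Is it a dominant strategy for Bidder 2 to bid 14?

Check each profile of the others' bids and compare truth against every alternative bid.
Others bid (5, 5, 5): truth gives 9, best alternative gives 9.
Others bid (5, 5, 14): truth gives 0, best alternative gives 0.
Others bid (5, 5, 20): truth gives 0, best alternative gives 0.
Others bid (5, 14, 5): truth gives 0, best alternative gives 0.
Others bid (5, 14, 14): truth gives 0, best alternative gives 0.
Others bid (5, 14, 20): truth gives 0, best alternative gives 0.
(Remaining 21 profiles checked similarly; truth is weakly best in each.)
In every case the truthful bid is at least as good as any alternative, so it is a dominant strategy.

Yes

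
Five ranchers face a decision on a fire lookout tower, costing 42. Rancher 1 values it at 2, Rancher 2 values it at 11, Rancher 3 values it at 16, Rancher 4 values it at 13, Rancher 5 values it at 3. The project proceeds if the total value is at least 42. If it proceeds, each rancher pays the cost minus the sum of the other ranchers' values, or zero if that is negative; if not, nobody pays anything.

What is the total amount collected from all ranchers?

31

Total value 45 ≥ cost 42, so it is built.
Rancher 1: others sum to 43; max(0, 42 - 43) = 0.
Rancher 2: others sum to 34; max(0, 42 - 34) = 8.
Rancher 3: others sum to 29; max(0, 42 - 29) = 13.
Rancher 4: others sum to 32; max(0, 42 - 32) = 10.
Rancher 5: others sum to 42; max(0, 42 - 42) = 0.
Total collected = 0 + 8 + 13 + 10 + 0 = 31.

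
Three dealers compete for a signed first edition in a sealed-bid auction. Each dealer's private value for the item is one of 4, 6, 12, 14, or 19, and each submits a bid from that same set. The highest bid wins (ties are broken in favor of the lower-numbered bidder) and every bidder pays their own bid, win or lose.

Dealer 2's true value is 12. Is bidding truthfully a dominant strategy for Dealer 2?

No

Consider the case where Dealer 1 bids 4 and Dealer 3 bids 4.
Truthful bid 12: wins, pays 12, utility 12 - 12 = 0.
Bid 6 instead: wins, pays 6, utility 12 - 6 = 6.
Since 6 > 0, bidding 6 is strictly better here, so truthful bidding is not dominant.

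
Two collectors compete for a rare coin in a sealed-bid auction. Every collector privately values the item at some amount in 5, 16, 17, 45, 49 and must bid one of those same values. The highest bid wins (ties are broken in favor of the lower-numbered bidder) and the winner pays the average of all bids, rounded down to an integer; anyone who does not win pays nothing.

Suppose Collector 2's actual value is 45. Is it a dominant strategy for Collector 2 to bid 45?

Consider the case where Collector 1 bids 5.
Truthful bid 45: wins, pays 25, utility 45 - 25 = 20.
Bid 16 instead: wins, pays 10, utility 45 - 10 = 35.
Since 35 > 20, bidding 16 is strictly better here, so truthful bidding is not dominant.

No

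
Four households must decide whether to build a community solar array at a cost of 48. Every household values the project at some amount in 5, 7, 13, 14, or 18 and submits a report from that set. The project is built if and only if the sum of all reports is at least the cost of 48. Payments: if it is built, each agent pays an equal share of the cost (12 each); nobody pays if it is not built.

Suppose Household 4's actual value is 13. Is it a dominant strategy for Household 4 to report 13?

Consider the case where Household 1 reports 5, Household 2 reports 7 and Household 3 reports 18.
Truthful report 13: project not built, utility 0.
Report 18 instead: project built, pays 12, utility 13 - 12 = 1.
Since 1 > 0, reporting 18 is strictly better here, so truthful reporting is not dominant.

No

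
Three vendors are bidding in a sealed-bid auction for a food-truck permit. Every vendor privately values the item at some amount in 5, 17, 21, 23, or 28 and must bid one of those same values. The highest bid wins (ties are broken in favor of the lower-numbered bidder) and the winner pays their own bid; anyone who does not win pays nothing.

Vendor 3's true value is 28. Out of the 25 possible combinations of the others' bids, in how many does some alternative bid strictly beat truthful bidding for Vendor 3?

Others bid (5, 5): truth gives 0; bid 17 gives 11 > 0. Violating.
Others bid (5, 17): truth gives 0; bid 21 gives 7 > 0. Violating.
Others bid (5, 21): truth gives 0; bid 23 gives 5 > 0. Violating.
Others bid (17, 5): truth gives 0; bid 21 gives 7 > 0. Violating.
Others bid (5, 23): truth gives 0; no alternative beats it.
Others bid (5, 28): truth gives 0; no alternative beats it.
(Checking all 25 profiles: 9 have a profitable deviation, 16 do not.)

9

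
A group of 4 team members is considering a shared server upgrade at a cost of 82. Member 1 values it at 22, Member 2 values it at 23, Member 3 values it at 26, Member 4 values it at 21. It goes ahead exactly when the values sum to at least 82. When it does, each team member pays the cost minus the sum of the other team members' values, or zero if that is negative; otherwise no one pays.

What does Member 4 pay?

Total value 92 ≥ cost 82, so the project is built.
The other team members' values sum to 71.
Cost minus that sum is 82 - 71 = 11.

11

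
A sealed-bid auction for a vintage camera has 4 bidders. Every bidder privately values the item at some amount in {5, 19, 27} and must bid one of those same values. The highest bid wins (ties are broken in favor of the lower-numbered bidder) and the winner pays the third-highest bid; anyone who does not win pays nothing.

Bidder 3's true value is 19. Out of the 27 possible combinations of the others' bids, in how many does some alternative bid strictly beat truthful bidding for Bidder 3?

Others bid (5, 5, 27): truth gives 0; bid 27 gives 14 > 0. Violating.
Others bid (5, 19, 5): truth gives 0; bid 27 gives 14 > 0. Violating.
Others bid (19, 5, 5): truth gives 0; bid 27 gives 14 > 0. Violating.
Others bid (5, 5, 5): truth gives 14; no alternative beats it.
Others bid (5, 5, 19): truth gives 14; no alternative beats it.
(Checking all 27 profiles: 3 have a profitable deviation, 24 do not.)

3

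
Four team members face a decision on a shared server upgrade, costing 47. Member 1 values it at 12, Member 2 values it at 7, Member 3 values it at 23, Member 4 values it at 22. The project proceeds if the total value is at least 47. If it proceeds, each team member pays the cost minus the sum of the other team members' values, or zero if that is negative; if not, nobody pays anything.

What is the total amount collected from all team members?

Total value 64 ≥ cost 47, so it is built.
Member 1: others sum to 52; max(0, 47 - 52) = 0.
Member 2: others sum to 57; max(0, 47 - 57) = 0.
Member 3: others sum to 41; max(0, 47 - 41) = 6.
Member 4: others sum to 42; max(0, 47 - 42) = 5.
Total collected = 0 + 0 + 6 + 5 = 11.

11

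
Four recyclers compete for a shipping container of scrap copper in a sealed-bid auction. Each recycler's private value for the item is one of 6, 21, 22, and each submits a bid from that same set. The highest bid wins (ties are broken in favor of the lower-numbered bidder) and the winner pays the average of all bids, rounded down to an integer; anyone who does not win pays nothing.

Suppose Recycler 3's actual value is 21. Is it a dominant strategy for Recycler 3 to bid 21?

Consider the case where Recycler 1 bids 6, Recycler 2 bids 6 and Recycler 4 bids 22.
Truthful bid 21: loses, pays 0, utility 0.
Bid 22 instead: wins, pays 14, utility 21 - 14 = 7.
Since 7 > 0, bidding 22 is strictly better here, so truthful bidding is not dominant.

No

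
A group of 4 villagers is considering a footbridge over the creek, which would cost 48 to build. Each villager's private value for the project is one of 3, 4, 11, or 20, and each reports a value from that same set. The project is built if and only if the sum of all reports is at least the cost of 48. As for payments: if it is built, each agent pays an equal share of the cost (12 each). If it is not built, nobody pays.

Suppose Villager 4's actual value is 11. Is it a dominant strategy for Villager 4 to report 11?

No

Consider the case where Villager 1 reports 3, Villager 2 reports 20 and Villager 3 reports 20.
Truthful report 11: project built, pays 12, utility 11 - 12 = -1.
Report 3 instead: project not built, utility 0.
Since 0 > -1, reporting 3 is strictly better here, so truthful reporting is not dominant.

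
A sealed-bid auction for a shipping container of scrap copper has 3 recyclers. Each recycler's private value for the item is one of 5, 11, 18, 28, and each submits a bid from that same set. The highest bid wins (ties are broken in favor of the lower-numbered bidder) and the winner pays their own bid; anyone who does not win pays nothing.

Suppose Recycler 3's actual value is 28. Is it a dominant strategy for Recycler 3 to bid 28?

No

Consider the case where Recycler 1 bids 5 and Recycler 2 bids 5.
Truthful bid 28: wins, pays 28, utility 28 - 28 = 0.
Bid 11 instead: wins, pays 11, utility 28 - 11 = 17.
Since 17 > 0, bidding 11 is strictly better here, so truthful bidding is not dominant.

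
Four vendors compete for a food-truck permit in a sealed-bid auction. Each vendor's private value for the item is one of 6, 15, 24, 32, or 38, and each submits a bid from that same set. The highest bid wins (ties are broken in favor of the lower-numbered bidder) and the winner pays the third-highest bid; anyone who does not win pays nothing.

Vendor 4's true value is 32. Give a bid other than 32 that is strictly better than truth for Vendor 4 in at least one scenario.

Suppose Vendor 1 bids 6, Vendor 2 bids 6 and Vendor 3 bids 32.
Bid 32: loses, pays 0, utility 0.
Bid 38: wins, pays 6, utility 32 - 6 = 26.
So bidding 38 beats truth here (26 > 0).

38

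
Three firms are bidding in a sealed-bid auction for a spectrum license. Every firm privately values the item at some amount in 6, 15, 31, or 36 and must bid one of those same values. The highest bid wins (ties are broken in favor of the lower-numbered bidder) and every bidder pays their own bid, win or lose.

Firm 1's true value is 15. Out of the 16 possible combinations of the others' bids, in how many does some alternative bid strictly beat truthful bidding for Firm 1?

13

Others bid (6, 6): truth gives 0; bid 6 gives 9 > 0. Violating.
Others bid (6, 31): truth gives -15; bid 6 gives -6 > -15. Violating.
Others bid (6, 36): truth gives -15; bid 6 gives -6 > -15. Violating.
Others bid (15, 31): truth gives -15; bid 6 gives -6 > -15. Violating.
Others bid (6, 15): truth gives 0; no alternative beats it.
Others bid (15, 6): truth gives 0; no alternative beats it.
(Checking all 16 profiles: 13 have a profitable deviation, 3 do not.)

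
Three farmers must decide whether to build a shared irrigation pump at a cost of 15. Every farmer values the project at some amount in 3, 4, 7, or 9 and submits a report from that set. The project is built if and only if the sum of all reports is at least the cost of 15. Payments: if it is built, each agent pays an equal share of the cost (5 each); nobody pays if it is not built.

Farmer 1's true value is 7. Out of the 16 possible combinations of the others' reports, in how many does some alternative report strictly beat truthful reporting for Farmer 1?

3

Others report (3, 3): truth gives 0; report 9 gives 2 > 0. Violating.
Others report (3, 4): truth gives 0; report 9 gives 2 > 0. Violating.
Others report (4, 3): truth gives 0; report 9 gives 2 > 0. Violating.
Others report (3, 7): truth gives 2; no alternative beats it.
Others report (3, 9): truth gives 2; no alternative beats it.
(Checking all 16 profiles: 3 have a profitable deviation, 13 do not.)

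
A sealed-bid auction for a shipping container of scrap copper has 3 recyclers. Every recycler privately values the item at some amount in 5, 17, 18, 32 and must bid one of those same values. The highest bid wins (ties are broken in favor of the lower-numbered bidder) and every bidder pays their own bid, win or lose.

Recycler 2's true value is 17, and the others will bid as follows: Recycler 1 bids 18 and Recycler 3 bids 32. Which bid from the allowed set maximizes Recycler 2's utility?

5

Bid 5: loses but pays 5, utility -5.
Bid 17: loses but pays 17, utility -17.
Bid 18: loses but pays 18, utility -18.
Bid 32: wins, pays 32, utility 17 - 32 = -15.
The best choice is 5 with utility -5.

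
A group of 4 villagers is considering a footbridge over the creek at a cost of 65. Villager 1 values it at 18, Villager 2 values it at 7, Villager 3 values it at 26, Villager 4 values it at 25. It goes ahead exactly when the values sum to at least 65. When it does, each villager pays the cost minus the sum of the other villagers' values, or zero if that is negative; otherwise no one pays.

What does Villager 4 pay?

Total value 76 ≥ cost 65, so the project is built.
The other villagers' values sum to 51.
Cost minus that sum is 65 - 51 = 14.

14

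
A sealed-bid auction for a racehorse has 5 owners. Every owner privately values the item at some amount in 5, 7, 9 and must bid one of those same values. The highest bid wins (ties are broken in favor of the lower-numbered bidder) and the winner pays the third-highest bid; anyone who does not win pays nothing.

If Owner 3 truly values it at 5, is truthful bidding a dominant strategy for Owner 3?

Yes

Check each profile of the others' bids and compare truth against every alternative bid.
Others bid (5, 5, 7, 7): truth gives 0, best alternative gives -2.
Others bid (5, 5, 5, 5): truth gives 0, best alternative gives 0.
Others bid (5, 5, 5, 7): truth gives 0, best alternative gives 0.
Others bid (5, 5, 5, 9): truth gives 0, best alternative gives 0.
Others bid (5, 5, 7, 5): truth gives 0, best alternative gives 0.
Others bid (5, 5, 7, 9): truth gives 0, best alternative gives 0.
(Remaining 75 profiles checked similarly; truth is weakly best in each.)
In every case the truthful bid is at least as good as any alternative, so it is a dominant strategy.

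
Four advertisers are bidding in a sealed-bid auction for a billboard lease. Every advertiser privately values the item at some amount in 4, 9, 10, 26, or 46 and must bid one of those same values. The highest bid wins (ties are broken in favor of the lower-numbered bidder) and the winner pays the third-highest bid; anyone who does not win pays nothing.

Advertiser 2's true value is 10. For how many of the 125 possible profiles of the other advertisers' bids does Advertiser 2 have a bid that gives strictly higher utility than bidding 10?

24

Others bid (4, 4, 26): truth gives 0; bid 26 gives 6 > 0. Violating.
Others bid (4, 4, 46): truth gives 0; bid 46 gives 6 > 0. Violating.
Others bid (4, 9, 26): truth gives 0; bid 26 gives 1 > 0. Violating.
Others bid (4, 9, 46): truth gives 0; bid 46 gives 1 > 0. Violating.
Others bid (4, 4, 4): truth gives 6; no alternative beats it.
Others bid (4, 4, 9): truth gives 6; no alternative beats it.
(Checking all 125 profiles: 24 have a profitable deviation, 101 do not.)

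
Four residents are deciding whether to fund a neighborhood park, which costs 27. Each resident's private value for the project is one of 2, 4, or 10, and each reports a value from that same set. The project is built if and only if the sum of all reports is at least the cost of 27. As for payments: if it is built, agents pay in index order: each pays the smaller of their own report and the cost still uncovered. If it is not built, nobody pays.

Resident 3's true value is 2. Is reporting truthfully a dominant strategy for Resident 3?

Yes

Check each profile of the others' reports and compare truth against every alternative report.
Others report (4, 10, 10): truth gives 0, best alternative gives -2.
Others report (10, 4, 10): truth gives 0, best alternative gives -2.
Others report (10, 10, 4): truth gives 0, best alternative gives -2.
Others report (10, 10, 10): truth gives 0, best alternative gives -2.
Others report (2, 2, 2): truth gives 0, best alternative gives 0.
Others report (2, 2, 4): truth gives 0, best alternative gives 0.
(Remaining 21 profiles checked similarly; truth is weakly best in each.)
In every case the truthful report is at least as good as any alternative, so it is a dominant strategy.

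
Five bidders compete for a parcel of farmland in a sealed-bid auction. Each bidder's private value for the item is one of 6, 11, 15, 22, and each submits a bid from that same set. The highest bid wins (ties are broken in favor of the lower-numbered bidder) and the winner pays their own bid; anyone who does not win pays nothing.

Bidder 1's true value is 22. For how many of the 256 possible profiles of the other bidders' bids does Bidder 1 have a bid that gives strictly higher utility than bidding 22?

Others bid (6, 6, 6, 6): truth gives 0; bid 6 gives 16 > 0. Violating.
Others bid (6, 6, 6, 11): truth gives 0; bid 11 gives 11 > 0. Violating.
Others bid (6, 6, 6, 15): truth gives 0; bid 15 gives 7 > 0. Violating.
Others bid (6, 6, 11, 6): truth gives 0; bid 11 gives 11 > 0. Violating.
Others bid (6, 6, 6, 22): truth gives 0; no alternative beats it.
Others bid (6, 6, 11, 22): truth gives 0; no alternative beats it.
(Checking all 256 profiles: 81 have a profitable deviation, 175 do not.)

81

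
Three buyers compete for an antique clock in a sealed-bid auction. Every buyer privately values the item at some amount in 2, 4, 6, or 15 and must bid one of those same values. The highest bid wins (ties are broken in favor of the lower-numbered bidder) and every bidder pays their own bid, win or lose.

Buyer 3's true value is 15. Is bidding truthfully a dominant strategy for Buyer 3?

Consider the case where Buyer 1 bids 2 and Buyer 2 bids 2.
Truthful bid 15: wins, pays 15, utility 15 - 15 = 0.
Bid 4 instead: wins, pays 4, utility 15 - 4 = 11.
Since 11 > 0, bidding 4 is strictly better here, so truthful bidding is not dominant.

No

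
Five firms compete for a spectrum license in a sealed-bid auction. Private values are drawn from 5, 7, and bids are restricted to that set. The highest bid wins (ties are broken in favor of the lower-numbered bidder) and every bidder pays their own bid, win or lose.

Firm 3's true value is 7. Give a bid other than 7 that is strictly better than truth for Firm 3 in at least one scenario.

5

Suppose Firm 1 bids 5, Firm 2 bids 7, Firm 4 bids 5 and Firm 5 bids 5.
Bid 7: loses but pays 7, utility -7.
Bid 5: loses but pays 5, utility -5.
So bidding 5 beats truth here (-5 > -7).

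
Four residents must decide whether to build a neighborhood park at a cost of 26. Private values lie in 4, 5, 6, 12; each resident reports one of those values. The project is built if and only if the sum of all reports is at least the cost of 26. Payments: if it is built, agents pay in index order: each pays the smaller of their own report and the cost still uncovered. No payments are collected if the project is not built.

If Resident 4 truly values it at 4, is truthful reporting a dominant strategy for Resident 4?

Check each profile of the others' reports and compare truth against every alternative report.
Others report (4, 5, 12): truth gives 0, best alternative gives -1.
Others report (4, 12, 5): truth gives 0, best alternative gives -1.
Others report (5, 4, 12): truth gives 0, best alternative gives -1.
Others report (5, 12, 4): truth gives 0, best alternative gives -1.
Others report (12, 4, 5): truth gives 0, best alternative gives -1.
Others report (12, 5, 4): truth gives 0, best alternative gives -1.
(Remaining 58 profiles checked similarly; truth is weakly best in each.)
In every case the truthful report is at least as good as any alternative, so it is a dominant strategy.

Yes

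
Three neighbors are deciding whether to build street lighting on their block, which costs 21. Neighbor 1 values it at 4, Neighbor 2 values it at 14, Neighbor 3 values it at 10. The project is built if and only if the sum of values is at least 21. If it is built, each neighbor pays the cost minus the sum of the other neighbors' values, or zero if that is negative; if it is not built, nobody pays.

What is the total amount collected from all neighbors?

10

Total value 28 ≥ cost 21, so it is built.
Neighbor 1: others sum to 24; max(0, 21 - 24) = 0.
Neighbor 2: others sum to 14; max(0, 21 - 14) = 7.
Neighbor 3: others sum to 18; max(0, 21 - 18) = 3.
Total collected = 0 + 7 + 3 = 10.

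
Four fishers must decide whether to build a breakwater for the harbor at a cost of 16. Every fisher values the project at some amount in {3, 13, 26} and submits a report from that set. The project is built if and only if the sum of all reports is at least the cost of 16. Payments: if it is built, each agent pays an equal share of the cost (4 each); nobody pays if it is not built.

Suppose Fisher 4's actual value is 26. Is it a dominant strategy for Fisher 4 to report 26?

Check each profile of the others' reports and compare truth against every alternative report.
Others report (3, 3, 3): truth gives 22, best alternative gives 22.
Others report (3, 3, 13): truth gives 22, best alternative gives 22.
Others report (3, 3, 26): truth gives 22, best alternative gives 22.
Others report (3, 13, 3): truth gives 22, best alternative gives 22.
Others report (3, 13, 13): truth gives 22, best alternative gives 22.
Others report (3, 13, 26): truth gives 22, best alternative gives 22.
(Remaining 21 profiles checked similarly; truth is weakly best in each.)
In every case the truthful report is at least as good as any alternative, so it is a dominant strategy.

Yes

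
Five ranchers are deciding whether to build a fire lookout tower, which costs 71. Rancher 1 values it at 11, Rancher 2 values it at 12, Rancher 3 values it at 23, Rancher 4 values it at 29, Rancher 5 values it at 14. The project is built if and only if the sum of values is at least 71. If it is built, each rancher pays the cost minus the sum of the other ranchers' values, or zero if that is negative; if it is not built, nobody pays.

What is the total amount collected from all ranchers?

16

Total value 89 ≥ cost 71, so it is built.
Rancher 1: others sum to 78; max(0, 71 - 78) = 0.
Rancher 2: others sum to 77; max(0, 71 - 77) = 0.
Rancher 3: others sum to 66; max(0, 71 - 66) = 5.
Rancher 4: others sum to 60; max(0, 71 - 60) = 11.
Rancher 5: others sum to 75; max(0, 71 - 75) = 0.
Total collected = 0 + 0 + 5 + 11 + 0 = 16.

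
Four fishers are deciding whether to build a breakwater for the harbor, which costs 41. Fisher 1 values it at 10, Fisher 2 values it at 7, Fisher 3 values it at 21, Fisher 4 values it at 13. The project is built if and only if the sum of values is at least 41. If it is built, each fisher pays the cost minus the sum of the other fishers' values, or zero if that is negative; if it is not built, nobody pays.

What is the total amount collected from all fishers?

Total value 51 ≥ cost 41, so it is built.
Fisher 1: others sum to 41; max(0, 41 - 41) = 0.
Fisher 2: others sum to 44; max(0, 41 - 44) = 0.
Fisher 3: others sum to 30; max(0, 41 - 30) = 11.
Fisher 4: others sum to 38; max(0, 41 - 38) = 3.
Total collected = 0 + 0 + 11 + 3 = 14.

14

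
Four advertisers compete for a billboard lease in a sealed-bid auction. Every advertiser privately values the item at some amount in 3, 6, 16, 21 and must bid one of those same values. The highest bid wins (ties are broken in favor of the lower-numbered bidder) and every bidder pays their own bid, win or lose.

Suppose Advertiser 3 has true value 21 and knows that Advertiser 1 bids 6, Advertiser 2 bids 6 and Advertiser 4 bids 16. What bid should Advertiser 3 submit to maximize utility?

Bid 3: loses but pays 3, utility -3.
Bid 6: loses but pays 6, utility -6.
Bid 16: wins, pays 16, utility 21 - 16 = 5.
Bid 21: wins, pays 21, utility 21 - 21 = 0.
The best choice is 16 with utility 5.

16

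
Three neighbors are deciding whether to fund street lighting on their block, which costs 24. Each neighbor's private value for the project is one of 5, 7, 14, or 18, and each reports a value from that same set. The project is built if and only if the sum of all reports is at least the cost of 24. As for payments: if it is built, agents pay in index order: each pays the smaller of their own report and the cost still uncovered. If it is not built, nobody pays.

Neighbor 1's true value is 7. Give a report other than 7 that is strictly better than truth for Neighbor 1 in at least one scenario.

Suppose Neighbor 2 reports 5 and Neighbor 3 reports 14.
Report 7: project built, pays 7, utility 7 - 7 = 0.
Report 5: project built, pays 5, utility 7 - 5 = 2.
So reporting 5 beats truth here (2 > 0).

5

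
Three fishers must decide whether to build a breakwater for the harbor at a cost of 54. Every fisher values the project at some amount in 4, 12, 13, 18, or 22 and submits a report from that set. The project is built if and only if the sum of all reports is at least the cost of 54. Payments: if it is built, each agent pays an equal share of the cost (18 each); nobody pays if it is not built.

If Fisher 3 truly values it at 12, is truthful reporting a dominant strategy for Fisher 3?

No

Consider the case where Fisher 1 reports 22 and Fisher 2 reports 22.
Truthful report 12: project built, pays 18, utility 12 - 18 = -6.
Report 4 instead: project not built, utility 0.
Since 0 > -6, reporting 4 is strictly better here, so truthful reporting is not dominant.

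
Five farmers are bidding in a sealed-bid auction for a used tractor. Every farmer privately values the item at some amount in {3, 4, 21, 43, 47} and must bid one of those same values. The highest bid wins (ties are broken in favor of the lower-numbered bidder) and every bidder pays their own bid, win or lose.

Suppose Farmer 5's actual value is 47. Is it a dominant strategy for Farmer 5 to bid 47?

No

Consider the case where Farmer 1 bids 3, Farmer 2 bids 3, Farmer 3 bids 3 and Farmer 4 bids 3.
Truthful bid 47: wins, pays 47, utility 47 - 47 = 0.
Bid 4 instead: wins, pays 4, utility 47 - 4 = 43.
Since 43 > 0, bidding 4 is strictly better here, so truthful bidding is not dominant.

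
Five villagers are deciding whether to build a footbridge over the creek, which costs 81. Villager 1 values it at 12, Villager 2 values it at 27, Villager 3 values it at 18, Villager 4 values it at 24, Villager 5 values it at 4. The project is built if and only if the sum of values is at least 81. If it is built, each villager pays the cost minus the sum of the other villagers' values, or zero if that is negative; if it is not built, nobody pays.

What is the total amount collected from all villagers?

65

Total value 85 ≥ cost 81, so it is built.
Villager 1: others sum to 73; max(0, 81 - 73) = 8.
Villager 2: others sum to 58; max(0, 81 - 58) = 23.
Villager 3: others sum to 67; max(0, 81 - 67) = 14.
Villager 4: others sum to 61; max(0, 81 - 61) = 20.
Villager 5: others sum to 81; max(0, 81 - 81) = 0.
Total collected = 8 + 23 + 14 + 20 + 0 = 65.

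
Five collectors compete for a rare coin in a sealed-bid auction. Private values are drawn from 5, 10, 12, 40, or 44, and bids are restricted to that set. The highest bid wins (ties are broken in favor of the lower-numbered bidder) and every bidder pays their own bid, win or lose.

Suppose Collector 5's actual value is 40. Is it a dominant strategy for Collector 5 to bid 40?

No

Consider the case where Collector 1 bids 5, Collector 2 bids 5, Collector 3 bids 5 and Collector 4 bids 5.
Truthful bid 40: wins, pays 40, utility 40 - 40 = 0.
Bid 10 instead: wins, pays 10, utility 40 - 10 = 30.
Since 30 > 0, bidding 10 is strictly better here, so truthful bidding is not dominant.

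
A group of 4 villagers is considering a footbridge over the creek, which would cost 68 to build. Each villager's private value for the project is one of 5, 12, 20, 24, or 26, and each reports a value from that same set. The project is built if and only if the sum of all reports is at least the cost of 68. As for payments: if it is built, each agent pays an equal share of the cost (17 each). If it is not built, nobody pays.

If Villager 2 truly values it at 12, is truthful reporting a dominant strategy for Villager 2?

No

Consider the case where Villager 1 reports 5, Villager 3 reports 26 and Villager 4 reports 26.
Truthful report 12: project built, pays 17, utility 12 - 17 = -5.
Report 5 instead: project not built, utility 0.
Since 0 > -5, reporting 5 is strictly better here, so truthful reporting is not dominant.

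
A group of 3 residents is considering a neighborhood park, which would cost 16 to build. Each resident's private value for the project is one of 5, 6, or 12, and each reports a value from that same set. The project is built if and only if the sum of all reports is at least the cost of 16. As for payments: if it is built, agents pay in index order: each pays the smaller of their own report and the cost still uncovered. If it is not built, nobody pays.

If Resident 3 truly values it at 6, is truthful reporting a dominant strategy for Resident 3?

Yes

Check each profile of the others' reports and compare truth against every alternative report.
Others report (5, 12): truth gives 6, best alternative gives 6.
Others report (6, 12): truth gives 6, best alternative gives 6.
Others report (12, 5): truth gives 6, best alternative gives 6.
Others report (12, 6): truth gives 6, best alternative gives 6.
Others report (12, 12): truth gives 6, best alternative gives 6.
Others report (6, 6): truth gives 2, best alternative gives 2.
(Remaining 3 profiles checked similarly; truth is weakly best in each.)
In every case the truthful report is at least as good as any alternative, so it is a dominant strategy.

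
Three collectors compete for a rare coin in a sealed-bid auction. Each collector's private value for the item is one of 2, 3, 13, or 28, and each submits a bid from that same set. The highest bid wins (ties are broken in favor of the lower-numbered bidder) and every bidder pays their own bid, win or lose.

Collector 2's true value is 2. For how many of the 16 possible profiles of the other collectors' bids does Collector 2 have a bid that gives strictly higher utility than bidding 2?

2

Others bid (2, 2): truth gives -2; bid 3 gives -1 > -2. Violating.
Others bid (2, 3): truth gives -2; bid 3 gives -1 > -2. Violating.
Others bid (2, 13): truth gives -2; no alternative beats it.
Others bid (2, 28): truth gives -2; no alternative beats it.
(Checking all 16 profiles: 2 have a profitable deviation, 14 do not.)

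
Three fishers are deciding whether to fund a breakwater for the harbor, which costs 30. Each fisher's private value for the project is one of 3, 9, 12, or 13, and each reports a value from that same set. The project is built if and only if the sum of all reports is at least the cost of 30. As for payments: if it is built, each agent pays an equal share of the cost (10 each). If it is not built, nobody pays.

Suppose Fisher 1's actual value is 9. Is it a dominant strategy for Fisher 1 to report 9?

No

Consider the case where Fisher 2 reports 9 and Fisher 3 reports 12.
Truthful report 9: project built, pays 10, utility 9 - 10 = -1.
Report 3 instead: project not built, utility 0.
Since 0 > -1, reporting 3 is strictly better here, so truthful reporting is not dominant.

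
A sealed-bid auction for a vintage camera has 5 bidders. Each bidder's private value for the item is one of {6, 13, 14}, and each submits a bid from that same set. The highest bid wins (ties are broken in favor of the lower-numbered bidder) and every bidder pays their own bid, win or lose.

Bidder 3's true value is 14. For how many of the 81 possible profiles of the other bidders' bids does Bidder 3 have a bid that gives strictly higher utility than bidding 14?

49

Others bid (6, 6, 6, 6): truth gives 0; bid 13 gives 1 > 0. Violating.
Others bid (6, 6, 6, 13): truth gives 0; bid 13 gives 1 > 0. Violating.
Others bid (6, 6, 13, 6): truth gives 0; bid 13 gives 1 > 0. Violating.
Others bid (6, 6, 13, 13): truth gives 0; bid 13 gives 1 > 0. Violating.
Others bid (6, 6, 6, 14): truth gives 0; no alternative beats it.
Others bid (6, 6, 13, 14): truth gives 0; no alternative beats it.
(Checking all 81 profiles: 49 have a profitable deviation, 32 do not.)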